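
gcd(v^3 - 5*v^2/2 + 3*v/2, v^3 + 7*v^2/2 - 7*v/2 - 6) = v - 3/2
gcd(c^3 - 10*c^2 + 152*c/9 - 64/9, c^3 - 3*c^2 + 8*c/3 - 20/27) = c - 2/3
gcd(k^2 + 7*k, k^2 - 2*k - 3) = 1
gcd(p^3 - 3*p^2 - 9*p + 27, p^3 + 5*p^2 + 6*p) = p + 3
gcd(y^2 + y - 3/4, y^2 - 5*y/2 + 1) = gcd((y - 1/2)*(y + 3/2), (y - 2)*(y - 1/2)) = y - 1/2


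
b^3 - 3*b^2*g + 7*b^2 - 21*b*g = b*(b + 7)*(b - 3*g)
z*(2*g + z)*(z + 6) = 2*g*z^2 + 12*g*z + z^3 + 6*z^2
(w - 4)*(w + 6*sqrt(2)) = w^2 - 4*w + 6*sqrt(2)*w - 24*sqrt(2)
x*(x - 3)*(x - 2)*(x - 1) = x^4 - 6*x^3 + 11*x^2 - 6*x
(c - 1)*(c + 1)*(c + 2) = c^3 + 2*c^2 - c - 2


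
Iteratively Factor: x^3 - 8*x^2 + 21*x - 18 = (x - 3)*(x^2 - 5*x + 6) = (x - 3)*(x - 2)*(x - 3)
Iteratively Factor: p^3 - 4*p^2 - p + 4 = (p - 4)*(p^2 - 1) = (p - 4)*(p - 1)*(p + 1)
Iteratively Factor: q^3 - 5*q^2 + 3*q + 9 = (q - 3)*(q^2 - 2*q - 3) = (q - 3)^2*(q + 1)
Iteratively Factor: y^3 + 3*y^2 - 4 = (y - 1)*(y^2 + 4*y + 4) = (y - 1)*(y + 2)*(y + 2)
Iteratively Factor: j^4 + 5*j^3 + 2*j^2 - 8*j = (j - 1)*(j^3 + 6*j^2 + 8*j) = (j - 1)*(j + 4)*(j^2 + 2*j) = j*(j - 1)*(j + 4)*(j + 2)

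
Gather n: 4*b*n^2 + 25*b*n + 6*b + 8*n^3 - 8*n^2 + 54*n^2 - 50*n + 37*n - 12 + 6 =6*b + 8*n^3 + n^2*(4*b + 46) + n*(25*b - 13) - 6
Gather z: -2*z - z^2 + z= -z^2 - z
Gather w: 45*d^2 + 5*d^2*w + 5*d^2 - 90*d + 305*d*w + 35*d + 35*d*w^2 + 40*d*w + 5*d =50*d^2 + 35*d*w^2 - 50*d + w*(5*d^2 + 345*d)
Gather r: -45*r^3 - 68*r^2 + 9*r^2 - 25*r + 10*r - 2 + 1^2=-45*r^3 - 59*r^2 - 15*r - 1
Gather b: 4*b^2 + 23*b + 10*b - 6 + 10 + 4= 4*b^2 + 33*b + 8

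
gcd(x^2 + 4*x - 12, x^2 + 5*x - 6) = x + 6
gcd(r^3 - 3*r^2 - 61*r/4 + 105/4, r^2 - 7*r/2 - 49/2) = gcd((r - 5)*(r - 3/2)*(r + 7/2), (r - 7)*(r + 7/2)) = r + 7/2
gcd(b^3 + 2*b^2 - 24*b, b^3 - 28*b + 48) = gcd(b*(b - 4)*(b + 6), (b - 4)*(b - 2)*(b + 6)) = b^2 + 2*b - 24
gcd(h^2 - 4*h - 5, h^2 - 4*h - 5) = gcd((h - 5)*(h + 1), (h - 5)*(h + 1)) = h^2 - 4*h - 5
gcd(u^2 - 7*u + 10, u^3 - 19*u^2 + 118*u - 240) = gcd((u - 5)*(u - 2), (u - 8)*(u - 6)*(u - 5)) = u - 5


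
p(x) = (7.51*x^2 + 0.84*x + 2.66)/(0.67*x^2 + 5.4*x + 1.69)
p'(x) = (-1.34*x - 5.4)*(7.51*x^2 + 0.84*x + 2.66)/(0.67*x^2 + 5.4*x + 1.69)^2 + (15.02*x + 0.84)/(0.67*x^2 + 5.4*x + 1.69)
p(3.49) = 3.38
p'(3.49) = 0.67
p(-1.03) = -3.09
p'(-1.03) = 0.70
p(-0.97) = -3.05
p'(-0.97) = 0.41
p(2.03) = 2.29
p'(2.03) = 0.83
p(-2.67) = -6.79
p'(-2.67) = 3.38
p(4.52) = 4.02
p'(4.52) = 0.57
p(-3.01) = -8.03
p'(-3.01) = 3.93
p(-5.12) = -23.26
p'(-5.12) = 13.11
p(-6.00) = -40.66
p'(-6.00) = 29.84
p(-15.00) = 23.51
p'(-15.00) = 1.70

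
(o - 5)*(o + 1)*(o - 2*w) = o^3 - 2*o^2*w - 4*o^2 + 8*o*w - 5*o + 10*w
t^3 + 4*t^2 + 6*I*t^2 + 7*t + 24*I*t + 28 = (t + 4)*(t - I)*(t + 7*I)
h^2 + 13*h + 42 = (h + 6)*(h + 7)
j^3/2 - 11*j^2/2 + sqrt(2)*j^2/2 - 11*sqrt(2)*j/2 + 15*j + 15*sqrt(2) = (j/2 + sqrt(2)/2)*(j - 6)*(j - 5)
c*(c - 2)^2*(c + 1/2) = c^4 - 7*c^3/2 + 2*c^2 + 2*c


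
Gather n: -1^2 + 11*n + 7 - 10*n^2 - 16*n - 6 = -10*n^2 - 5*n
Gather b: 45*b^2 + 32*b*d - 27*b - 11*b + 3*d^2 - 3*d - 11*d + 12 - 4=45*b^2 + b*(32*d - 38) + 3*d^2 - 14*d + 8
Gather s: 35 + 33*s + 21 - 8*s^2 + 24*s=-8*s^2 + 57*s + 56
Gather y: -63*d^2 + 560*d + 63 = -63*d^2 + 560*d + 63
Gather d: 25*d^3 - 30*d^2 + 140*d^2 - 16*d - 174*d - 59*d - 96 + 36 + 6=25*d^3 + 110*d^2 - 249*d - 54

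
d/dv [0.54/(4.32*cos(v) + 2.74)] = 2.3328*sin(v)/(4.32*cos(v) + 2.74)^2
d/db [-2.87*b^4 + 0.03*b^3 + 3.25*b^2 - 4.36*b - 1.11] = -11.48*b^3 + 0.09*b^2 + 6.5*b - 4.36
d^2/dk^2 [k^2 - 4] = 2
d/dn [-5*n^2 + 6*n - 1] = 6 - 10*n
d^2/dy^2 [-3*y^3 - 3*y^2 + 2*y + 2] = -18*y - 6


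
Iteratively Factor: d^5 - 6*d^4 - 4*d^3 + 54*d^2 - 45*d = (d - 5)*(d^4 - d^3 - 9*d^2 + 9*d) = (d - 5)*(d - 3)*(d^3 + 2*d^2 - 3*d) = (d - 5)*(d - 3)*(d - 1)*(d^2 + 3*d) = (d - 5)*(d - 3)*(d - 1)*(d + 3)*(d)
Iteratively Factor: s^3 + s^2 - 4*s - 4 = (s - 2)*(s^2 + 3*s + 2) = (s - 2)*(s + 2)*(s + 1)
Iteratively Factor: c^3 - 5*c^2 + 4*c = (c)*(c^2 - 5*c + 4) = c*(c - 1)*(c - 4)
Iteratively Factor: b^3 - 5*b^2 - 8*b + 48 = (b - 4)*(b^2 - b - 12) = (b - 4)^2*(b + 3)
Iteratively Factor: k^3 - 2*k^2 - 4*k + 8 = (k - 2)*(k^2 - 4) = (k - 2)*(k + 2)*(k - 2)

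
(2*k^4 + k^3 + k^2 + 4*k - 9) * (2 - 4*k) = -8*k^5 - 2*k^3 - 14*k^2 + 44*k - 18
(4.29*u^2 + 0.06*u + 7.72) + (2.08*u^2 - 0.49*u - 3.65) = 6.37*u^2 - 0.43*u + 4.07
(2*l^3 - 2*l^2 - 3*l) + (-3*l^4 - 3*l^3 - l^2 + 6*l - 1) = -3*l^4 - l^3 - 3*l^2 + 3*l - 1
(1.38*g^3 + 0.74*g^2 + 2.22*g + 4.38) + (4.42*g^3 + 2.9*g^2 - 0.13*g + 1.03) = 5.8*g^3 + 3.64*g^2 + 2.09*g + 5.41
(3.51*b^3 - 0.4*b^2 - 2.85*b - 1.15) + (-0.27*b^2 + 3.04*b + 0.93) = 3.51*b^3 - 0.67*b^2 + 0.19*b - 0.22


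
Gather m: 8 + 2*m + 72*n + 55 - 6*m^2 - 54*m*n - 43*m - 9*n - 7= -6*m^2 + m*(-54*n - 41) + 63*n + 56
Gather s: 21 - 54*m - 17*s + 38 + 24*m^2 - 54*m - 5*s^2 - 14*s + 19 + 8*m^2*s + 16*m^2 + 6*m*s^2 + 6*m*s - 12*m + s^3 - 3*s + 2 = 40*m^2 - 120*m + s^3 + s^2*(6*m - 5) + s*(8*m^2 + 6*m - 34) + 80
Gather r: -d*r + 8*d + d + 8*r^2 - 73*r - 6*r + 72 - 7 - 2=9*d + 8*r^2 + r*(-d - 79) + 63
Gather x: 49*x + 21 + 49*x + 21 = 98*x + 42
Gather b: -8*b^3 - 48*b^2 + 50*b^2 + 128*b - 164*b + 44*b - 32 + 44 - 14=-8*b^3 + 2*b^2 + 8*b - 2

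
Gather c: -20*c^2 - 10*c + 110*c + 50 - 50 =-20*c^2 + 100*c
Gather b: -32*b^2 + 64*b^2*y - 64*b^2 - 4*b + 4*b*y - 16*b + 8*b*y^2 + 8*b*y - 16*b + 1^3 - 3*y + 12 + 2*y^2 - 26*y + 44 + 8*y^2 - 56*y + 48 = b^2*(64*y - 96) + b*(8*y^2 + 12*y - 36) + 10*y^2 - 85*y + 105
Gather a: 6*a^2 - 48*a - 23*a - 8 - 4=6*a^2 - 71*a - 12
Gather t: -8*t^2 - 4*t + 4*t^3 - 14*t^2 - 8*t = 4*t^3 - 22*t^2 - 12*t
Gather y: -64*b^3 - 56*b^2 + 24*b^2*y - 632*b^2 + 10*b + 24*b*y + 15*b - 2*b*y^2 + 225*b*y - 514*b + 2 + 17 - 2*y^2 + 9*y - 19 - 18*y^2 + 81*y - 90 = -64*b^3 - 688*b^2 - 489*b + y^2*(-2*b - 20) + y*(24*b^2 + 249*b + 90) - 90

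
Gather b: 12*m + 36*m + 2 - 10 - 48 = 48*m - 56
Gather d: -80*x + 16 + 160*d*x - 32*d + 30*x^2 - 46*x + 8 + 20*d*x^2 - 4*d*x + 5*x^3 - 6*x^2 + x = d*(20*x^2 + 156*x - 32) + 5*x^3 + 24*x^2 - 125*x + 24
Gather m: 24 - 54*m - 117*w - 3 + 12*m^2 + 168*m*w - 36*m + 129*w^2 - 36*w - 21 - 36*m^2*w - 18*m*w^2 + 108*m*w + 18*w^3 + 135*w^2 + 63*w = m^2*(12 - 36*w) + m*(-18*w^2 + 276*w - 90) + 18*w^3 + 264*w^2 - 90*w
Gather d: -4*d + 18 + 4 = 22 - 4*d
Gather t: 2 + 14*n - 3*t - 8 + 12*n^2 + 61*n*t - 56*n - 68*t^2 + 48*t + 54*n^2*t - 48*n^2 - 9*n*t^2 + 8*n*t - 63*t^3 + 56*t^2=-36*n^2 - 42*n - 63*t^3 + t^2*(-9*n - 12) + t*(54*n^2 + 69*n + 45) - 6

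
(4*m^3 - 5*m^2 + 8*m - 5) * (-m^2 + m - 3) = -4*m^5 + 9*m^4 - 25*m^3 + 28*m^2 - 29*m + 15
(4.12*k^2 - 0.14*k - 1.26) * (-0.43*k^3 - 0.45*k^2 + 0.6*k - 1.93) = -1.7716*k^5 - 1.7938*k^4 + 3.0768*k^3 - 7.4686*k^2 - 0.4858*k + 2.4318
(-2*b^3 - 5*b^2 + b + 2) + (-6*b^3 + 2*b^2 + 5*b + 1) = -8*b^3 - 3*b^2 + 6*b + 3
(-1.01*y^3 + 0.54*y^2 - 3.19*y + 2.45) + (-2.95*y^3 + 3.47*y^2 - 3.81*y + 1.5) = -3.96*y^3 + 4.01*y^2 - 7.0*y + 3.95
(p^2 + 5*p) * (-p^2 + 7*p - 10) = -p^4 + 2*p^3 + 25*p^2 - 50*p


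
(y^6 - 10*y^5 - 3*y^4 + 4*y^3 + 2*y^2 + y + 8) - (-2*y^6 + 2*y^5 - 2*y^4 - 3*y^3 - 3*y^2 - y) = 3*y^6 - 12*y^5 - y^4 + 7*y^3 + 5*y^2 + 2*y + 8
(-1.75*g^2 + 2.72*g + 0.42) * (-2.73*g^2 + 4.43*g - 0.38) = 4.7775*g^4 - 15.1781*g^3 + 11.568*g^2 + 0.827*g - 0.1596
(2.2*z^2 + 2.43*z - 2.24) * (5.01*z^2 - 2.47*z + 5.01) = 11.022*z^4 + 6.7403*z^3 - 6.2025*z^2 + 17.7071*z - 11.2224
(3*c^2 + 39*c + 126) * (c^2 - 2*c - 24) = 3*c^4 + 33*c^3 - 24*c^2 - 1188*c - 3024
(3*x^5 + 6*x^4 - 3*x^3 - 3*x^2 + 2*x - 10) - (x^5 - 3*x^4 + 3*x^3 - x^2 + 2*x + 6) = 2*x^5 + 9*x^4 - 6*x^3 - 2*x^2 - 16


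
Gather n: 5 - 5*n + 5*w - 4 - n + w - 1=-6*n + 6*w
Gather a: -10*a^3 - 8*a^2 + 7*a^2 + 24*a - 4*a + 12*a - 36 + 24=-10*a^3 - a^2 + 32*a - 12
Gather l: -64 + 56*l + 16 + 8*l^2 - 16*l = 8*l^2 + 40*l - 48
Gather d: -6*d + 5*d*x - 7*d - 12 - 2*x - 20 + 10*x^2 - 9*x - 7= d*(5*x - 13) + 10*x^2 - 11*x - 39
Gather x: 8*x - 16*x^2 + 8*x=-16*x^2 + 16*x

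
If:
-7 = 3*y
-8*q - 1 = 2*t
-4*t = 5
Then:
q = 3/16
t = -5/4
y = -7/3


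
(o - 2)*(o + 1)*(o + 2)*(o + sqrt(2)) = o^4 + o^3 + sqrt(2)*o^3 - 4*o^2 + sqrt(2)*o^2 - 4*sqrt(2)*o - 4*o - 4*sqrt(2)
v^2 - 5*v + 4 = (v - 4)*(v - 1)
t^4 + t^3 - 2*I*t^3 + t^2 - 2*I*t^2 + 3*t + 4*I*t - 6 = (t - 1)*(t + 2)*(t - 3*I)*(t + I)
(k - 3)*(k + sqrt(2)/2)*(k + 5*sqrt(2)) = k^3 - 3*k^2 + 11*sqrt(2)*k^2/2 - 33*sqrt(2)*k/2 + 5*k - 15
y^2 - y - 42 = (y - 7)*(y + 6)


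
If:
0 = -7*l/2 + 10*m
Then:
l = 20*m/7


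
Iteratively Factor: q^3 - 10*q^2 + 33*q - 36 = (q - 4)*(q^2 - 6*q + 9) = (q - 4)*(q - 3)*(q - 3)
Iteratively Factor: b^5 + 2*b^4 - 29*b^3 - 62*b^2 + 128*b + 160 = (b + 4)*(b^4 - 2*b^3 - 21*b^2 + 22*b + 40) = (b - 5)*(b + 4)*(b^3 + 3*b^2 - 6*b - 8) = (b - 5)*(b - 2)*(b + 4)*(b^2 + 5*b + 4) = (b - 5)*(b - 2)*(b + 4)^2*(b + 1)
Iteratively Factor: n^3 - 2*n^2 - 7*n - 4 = (n - 4)*(n^2 + 2*n + 1) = (n - 4)*(n + 1)*(n + 1)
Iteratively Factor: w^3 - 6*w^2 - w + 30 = (w - 3)*(w^2 - 3*w - 10) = (w - 5)*(w - 3)*(w + 2)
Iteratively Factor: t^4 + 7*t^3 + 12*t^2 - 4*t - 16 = (t + 2)*(t^3 + 5*t^2 + 2*t - 8) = (t + 2)*(t + 4)*(t^2 + t - 2) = (t + 2)^2*(t + 4)*(t - 1)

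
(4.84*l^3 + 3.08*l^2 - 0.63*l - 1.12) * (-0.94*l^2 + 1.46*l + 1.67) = -4.5496*l^5 + 4.1712*l^4 + 13.1718*l^3 + 5.2766*l^2 - 2.6873*l - 1.8704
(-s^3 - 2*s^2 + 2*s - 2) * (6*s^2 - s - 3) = -6*s^5 - 11*s^4 + 17*s^3 - 8*s^2 - 4*s + 6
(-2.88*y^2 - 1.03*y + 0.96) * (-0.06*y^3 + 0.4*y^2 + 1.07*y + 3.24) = 0.1728*y^5 - 1.0902*y^4 - 3.5512*y^3 - 10.0493*y^2 - 2.31*y + 3.1104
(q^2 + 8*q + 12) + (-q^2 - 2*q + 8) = 6*q + 20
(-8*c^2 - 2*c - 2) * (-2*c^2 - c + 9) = 16*c^4 + 12*c^3 - 66*c^2 - 16*c - 18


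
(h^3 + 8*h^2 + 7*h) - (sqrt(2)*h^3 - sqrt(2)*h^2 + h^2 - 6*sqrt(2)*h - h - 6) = -sqrt(2)*h^3 + h^3 + sqrt(2)*h^2 + 7*h^2 + 8*h + 6*sqrt(2)*h + 6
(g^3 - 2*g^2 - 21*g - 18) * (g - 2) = g^4 - 4*g^3 - 17*g^2 + 24*g + 36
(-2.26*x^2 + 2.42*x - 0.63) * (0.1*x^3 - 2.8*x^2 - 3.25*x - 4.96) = -0.226*x^5 + 6.57*x^4 + 0.505999999999999*x^3 + 5.1086*x^2 - 9.9557*x + 3.1248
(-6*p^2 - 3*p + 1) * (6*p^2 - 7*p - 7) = -36*p^4 + 24*p^3 + 69*p^2 + 14*p - 7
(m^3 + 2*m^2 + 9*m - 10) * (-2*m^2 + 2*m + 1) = -2*m^5 - 2*m^4 - 13*m^3 + 40*m^2 - 11*m - 10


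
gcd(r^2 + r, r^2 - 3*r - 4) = r + 1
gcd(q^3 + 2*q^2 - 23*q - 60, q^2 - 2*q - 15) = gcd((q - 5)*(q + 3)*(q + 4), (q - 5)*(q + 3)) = q^2 - 2*q - 15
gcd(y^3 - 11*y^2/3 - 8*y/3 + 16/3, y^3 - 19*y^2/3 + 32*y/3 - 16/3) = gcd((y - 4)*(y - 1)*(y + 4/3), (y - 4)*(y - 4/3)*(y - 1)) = y^2 - 5*y + 4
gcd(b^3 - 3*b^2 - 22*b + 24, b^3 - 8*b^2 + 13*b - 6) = b^2 - 7*b + 6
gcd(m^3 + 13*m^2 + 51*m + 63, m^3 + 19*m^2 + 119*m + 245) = m + 7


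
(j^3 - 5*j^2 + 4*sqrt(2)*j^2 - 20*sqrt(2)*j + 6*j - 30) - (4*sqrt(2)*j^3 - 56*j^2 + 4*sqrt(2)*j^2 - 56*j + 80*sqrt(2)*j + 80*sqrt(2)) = -4*sqrt(2)*j^3 + j^3 + 51*j^2 - 100*sqrt(2)*j + 62*j - 80*sqrt(2) - 30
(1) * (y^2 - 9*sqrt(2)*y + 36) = y^2 - 9*sqrt(2)*y + 36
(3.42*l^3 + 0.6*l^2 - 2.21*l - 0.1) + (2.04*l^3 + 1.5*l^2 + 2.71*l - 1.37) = 5.46*l^3 + 2.1*l^2 + 0.5*l - 1.47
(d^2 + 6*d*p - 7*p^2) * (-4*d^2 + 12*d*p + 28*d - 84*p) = -4*d^4 - 12*d^3*p + 28*d^3 + 100*d^2*p^2 + 84*d^2*p - 84*d*p^3 - 700*d*p^2 + 588*p^3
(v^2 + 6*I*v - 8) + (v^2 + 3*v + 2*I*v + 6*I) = 2*v^2 + 3*v + 8*I*v - 8 + 6*I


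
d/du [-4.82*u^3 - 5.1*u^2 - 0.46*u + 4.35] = -14.46*u^2 - 10.2*u - 0.46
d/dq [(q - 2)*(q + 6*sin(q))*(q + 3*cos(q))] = (2 - q)*(q + 6*sin(q))*(3*sin(q) - 1) + (q - 2)*(q + 3*cos(q))*(6*cos(q) + 1) + (q + 6*sin(q))*(q + 3*cos(q))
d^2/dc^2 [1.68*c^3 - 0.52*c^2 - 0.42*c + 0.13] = 10.08*c - 1.04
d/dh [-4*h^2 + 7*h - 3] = 7 - 8*h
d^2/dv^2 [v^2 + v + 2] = 2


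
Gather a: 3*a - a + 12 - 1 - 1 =2*a + 10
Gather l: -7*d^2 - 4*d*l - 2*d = -7*d^2 - 4*d*l - 2*d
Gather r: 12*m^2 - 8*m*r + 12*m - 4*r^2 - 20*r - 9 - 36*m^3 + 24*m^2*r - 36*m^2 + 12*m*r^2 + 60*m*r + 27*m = -36*m^3 - 24*m^2 + 39*m + r^2*(12*m - 4) + r*(24*m^2 + 52*m - 20) - 9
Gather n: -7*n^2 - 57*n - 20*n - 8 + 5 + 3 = -7*n^2 - 77*n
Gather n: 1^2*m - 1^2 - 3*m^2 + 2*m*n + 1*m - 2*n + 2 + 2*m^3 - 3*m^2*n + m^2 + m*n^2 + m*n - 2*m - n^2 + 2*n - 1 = 2*m^3 - 2*m^2 + n^2*(m - 1) + n*(-3*m^2 + 3*m)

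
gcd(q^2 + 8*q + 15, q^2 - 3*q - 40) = q + 5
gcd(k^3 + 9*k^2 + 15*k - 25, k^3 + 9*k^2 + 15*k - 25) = k^3 + 9*k^2 + 15*k - 25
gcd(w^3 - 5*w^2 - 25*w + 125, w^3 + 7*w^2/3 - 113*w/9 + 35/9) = w + 5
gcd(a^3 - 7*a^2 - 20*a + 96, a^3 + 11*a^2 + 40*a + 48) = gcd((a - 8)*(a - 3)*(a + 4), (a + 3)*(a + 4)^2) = a + 4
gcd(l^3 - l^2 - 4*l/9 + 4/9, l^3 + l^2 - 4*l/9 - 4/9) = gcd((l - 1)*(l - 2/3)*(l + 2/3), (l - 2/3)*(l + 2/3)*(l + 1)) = l^2 - 4/9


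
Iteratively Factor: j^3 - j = (j)*(j^2 - 1) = j*(j - 1)*(j + 1)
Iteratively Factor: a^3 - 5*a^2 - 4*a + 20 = (a - 2)*(a^2 - 3*a - 10) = (a - 2)*(a + 2)*(a - 5)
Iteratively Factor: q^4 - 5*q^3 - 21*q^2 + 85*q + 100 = (q - 5)*(q^3 - 21*q - 20) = (q - 5)^2*(q^2 + 5*q + 4) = (q - 5)^2*(q + 4)*(q + 1)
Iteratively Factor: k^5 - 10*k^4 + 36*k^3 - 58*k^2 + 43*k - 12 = (k - 3)*(k^4 - 7*k^3 + 15*k^2 - 13*k + 4) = (k - 3)*(k - 1)*(k^3 - 6*k^2 + 9*k - 4) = (k - 3)*(k - 1)^2*(k^2 - 5*k + 4) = (k - 3)*(k - 1)^3*(k - 4)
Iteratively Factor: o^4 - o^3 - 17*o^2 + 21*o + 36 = (o + 1)*(o^3 - 2*o^2 - 15*o + 36) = (o + 1)*(o + 4)*(o^2 - 6*o + 9) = (o - 3)*(o + 1)*(o + 4)*(o - 3)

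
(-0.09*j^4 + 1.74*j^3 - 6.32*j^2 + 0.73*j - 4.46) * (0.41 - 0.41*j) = 0.0369*j^5 - 0.7503*j^4 + 3.3046*j^3 - 2.8905*j^2 + 2.1279*j - 1.8286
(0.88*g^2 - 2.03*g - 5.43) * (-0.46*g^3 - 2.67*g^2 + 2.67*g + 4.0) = -0.4048*g^5 - 1.4158*g^4 + 10.2675*g^3 + 12.598*g^2 - 22.6181*g - 21.72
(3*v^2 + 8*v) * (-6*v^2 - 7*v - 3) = -18*v^4 - 69*v^3 - 65*v^2 - 24*v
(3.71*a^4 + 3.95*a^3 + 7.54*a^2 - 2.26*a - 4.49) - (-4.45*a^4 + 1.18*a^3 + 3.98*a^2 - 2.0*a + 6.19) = 8.16*a^4 + 2.77*a^3 + 3.56*a^2 - 0.26*a - 10.68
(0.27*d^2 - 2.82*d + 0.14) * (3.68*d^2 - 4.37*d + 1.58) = 0.9936*d^4 - 11.5575*d^3 + 13.2652*d^2 - 5.0674*d + 0.2212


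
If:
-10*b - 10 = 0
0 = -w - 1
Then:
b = -1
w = -1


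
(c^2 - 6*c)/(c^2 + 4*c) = (c - 6)/(c + 4)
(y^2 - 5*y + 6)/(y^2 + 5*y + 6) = (y^2 - 5*y + 6)/(y^2 + 5*y + 6)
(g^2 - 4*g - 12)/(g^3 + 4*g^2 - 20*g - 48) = (g - 6)/(g^2 + 2*g - 24)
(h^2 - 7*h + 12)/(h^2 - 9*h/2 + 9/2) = 2*(h - 4)/(2*h - 3)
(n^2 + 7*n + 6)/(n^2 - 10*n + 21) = (n^2 + 7*n + 6)/(n^2 - 10*n + 21)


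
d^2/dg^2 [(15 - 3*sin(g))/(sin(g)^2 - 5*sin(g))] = 3/sin(g) - 6/sin(g)^3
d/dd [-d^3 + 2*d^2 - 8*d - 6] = -3*d^2 + 4*d - 8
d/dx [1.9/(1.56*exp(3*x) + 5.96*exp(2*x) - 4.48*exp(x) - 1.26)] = (-8.892*exp(2*x) - 22.648*exp(x) + 8.512)*exp(x)/(1.56*exp(3*x) + 5.96*exp(2*x) - 4.48*exp(x) - 1.26)^2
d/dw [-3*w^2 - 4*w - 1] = -6*w - 4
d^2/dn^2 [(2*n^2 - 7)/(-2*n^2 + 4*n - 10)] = (-4*n^3 + 51*n^2 - 42*n - 57)/(n^6 - 6*n^5 + 27*n^4 - 68*n^3 + 135*n^2 - 150*n + 125)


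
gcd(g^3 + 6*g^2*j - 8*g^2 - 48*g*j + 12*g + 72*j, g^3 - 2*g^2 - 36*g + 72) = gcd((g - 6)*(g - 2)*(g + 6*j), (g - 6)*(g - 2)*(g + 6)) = g^2 - 8*g + 12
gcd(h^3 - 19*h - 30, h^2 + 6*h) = 1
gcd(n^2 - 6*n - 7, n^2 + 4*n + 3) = n + 1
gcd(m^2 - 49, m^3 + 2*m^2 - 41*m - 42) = m + 7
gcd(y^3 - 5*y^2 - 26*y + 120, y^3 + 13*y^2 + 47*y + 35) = y + 5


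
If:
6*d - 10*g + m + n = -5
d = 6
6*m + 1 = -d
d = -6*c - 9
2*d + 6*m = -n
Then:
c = -5/2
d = 6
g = 209/60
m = -7/6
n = -5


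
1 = 1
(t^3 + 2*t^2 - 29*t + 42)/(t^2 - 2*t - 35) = (-t^3 - 2*t^2 + 29*t - 42)/(-t^2 + 2*t + 35)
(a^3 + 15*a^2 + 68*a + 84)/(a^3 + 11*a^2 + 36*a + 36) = (a + 7)/(a + 3)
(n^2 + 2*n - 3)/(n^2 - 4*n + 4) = (n^2 + 2*n - 3)/(n^2 - 4*n + 4)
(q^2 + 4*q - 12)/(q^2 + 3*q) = (q^2 + 4*q - 12)/(q*(q + 3))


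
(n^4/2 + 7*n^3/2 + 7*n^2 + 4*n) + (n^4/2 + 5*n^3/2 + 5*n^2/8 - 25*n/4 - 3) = n^4 + 6*n^3 + 61*n^2/8 - 9*n/4 - 3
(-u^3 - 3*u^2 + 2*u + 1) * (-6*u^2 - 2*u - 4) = 6*u^5 + 20*u^4 - 2*u^3 + 2*u^2 - 10*u - 4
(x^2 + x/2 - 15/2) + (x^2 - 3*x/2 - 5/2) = 2*x^2 - x - 10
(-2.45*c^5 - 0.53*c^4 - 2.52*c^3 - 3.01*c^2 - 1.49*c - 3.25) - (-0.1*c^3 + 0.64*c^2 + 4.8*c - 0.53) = -2.45*c^5 - 0.53*c^4 - 2.42*c^3 - 3.65*c^2 - 6.29*c - 2.72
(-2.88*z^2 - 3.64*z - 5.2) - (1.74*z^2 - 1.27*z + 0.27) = -4.62*z^2 - 2.37*z - 5.47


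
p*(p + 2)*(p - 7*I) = p^3 + 2*p^2 - 7*I*p^2 - 14*I*p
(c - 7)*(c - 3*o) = c^2 - 3*c*o - 7*c + 21*o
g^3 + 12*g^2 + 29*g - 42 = (g - 1)*(g + 6)*(g + 7)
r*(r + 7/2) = r^2 + 7*r/2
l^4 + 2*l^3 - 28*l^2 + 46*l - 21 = (l - 3)*(l - 1)^2*(l + 7)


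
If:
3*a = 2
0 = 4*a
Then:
No Solution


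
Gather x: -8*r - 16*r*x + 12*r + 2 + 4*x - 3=4*r + x*(4 - 16*r) - 1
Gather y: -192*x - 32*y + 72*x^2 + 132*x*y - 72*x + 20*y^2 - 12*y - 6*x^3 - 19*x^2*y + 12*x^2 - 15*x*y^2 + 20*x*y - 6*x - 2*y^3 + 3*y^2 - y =-6*x^3 + 84*x^2 - 270*x - 2*y^3 + y^2*(23 - 15*x) + y*(-19*x^2 + 152*x - 45)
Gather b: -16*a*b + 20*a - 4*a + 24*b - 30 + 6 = 16*a + b*(24 - 16*a) - 24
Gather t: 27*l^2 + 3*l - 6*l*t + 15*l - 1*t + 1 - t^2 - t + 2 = 27*l^2 + 18*l - t^2 + t*(-6*l - 2) + 3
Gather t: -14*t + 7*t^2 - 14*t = 7*t^2 - 28*t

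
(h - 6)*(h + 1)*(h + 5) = h^3 - 31*h - 30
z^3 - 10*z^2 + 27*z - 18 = (z - 6)*(z - 3)*(z - 1)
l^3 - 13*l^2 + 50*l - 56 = (l - 7)*(l - 4)*(l - 2)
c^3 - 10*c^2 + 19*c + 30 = (c - 6)*(c - 5)*(c + 1)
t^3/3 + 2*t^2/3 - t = t*(t/3 + 1)*(t - 1)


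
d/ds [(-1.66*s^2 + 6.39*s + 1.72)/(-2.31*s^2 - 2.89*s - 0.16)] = (19.5583*s^2 + 8.4776*s + 3.9484)/(5.3361*s^4 + 13.3518*s^3 + 9.0913*s^2 + 0.9248*s + 0.0256)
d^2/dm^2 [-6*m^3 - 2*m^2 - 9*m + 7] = -36*m - 4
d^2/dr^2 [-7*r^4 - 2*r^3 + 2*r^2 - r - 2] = -84*r^2 - 12*r + 4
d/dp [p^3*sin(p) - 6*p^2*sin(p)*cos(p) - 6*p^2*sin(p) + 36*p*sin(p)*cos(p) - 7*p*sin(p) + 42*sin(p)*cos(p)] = p^3*cos(p) + 3*p^2*sin(p) - 6*p^2*cos(p) - 6*p^2*cos(2*p) - 12*p*sin(p) - 6*p*sin(2*p) - 7*p*cos(p) + 36*p*cos(2*p) - 7*sin(p) + 18*sin(2*p) + 42*cos(2*p)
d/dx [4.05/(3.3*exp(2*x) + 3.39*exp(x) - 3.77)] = (-26.73*exp(x) - 13.7295)*exp(x)/(3.3*exp(2*x) + 3.39*exp(x) - 3.77)^2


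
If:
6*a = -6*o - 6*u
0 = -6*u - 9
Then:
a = 3/2 - o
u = -3/2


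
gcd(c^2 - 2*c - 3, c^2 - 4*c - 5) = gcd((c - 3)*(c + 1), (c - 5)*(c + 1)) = c + 1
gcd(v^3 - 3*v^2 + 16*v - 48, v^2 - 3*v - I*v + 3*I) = v - 3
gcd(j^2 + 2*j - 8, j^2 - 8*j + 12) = j - 2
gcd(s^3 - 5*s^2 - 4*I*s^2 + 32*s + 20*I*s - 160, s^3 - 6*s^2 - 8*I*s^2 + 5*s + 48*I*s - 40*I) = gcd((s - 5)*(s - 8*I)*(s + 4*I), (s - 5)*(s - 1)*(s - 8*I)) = s^2 + s*(-5 - 8*I) + 40*I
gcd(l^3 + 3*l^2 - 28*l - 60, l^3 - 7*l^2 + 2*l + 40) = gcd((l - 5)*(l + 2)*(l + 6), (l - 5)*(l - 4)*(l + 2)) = l^2 - 3*l - 10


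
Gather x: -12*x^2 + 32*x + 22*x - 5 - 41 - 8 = -12*x^2 + 54*x - 54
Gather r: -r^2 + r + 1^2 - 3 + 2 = -r^2 + r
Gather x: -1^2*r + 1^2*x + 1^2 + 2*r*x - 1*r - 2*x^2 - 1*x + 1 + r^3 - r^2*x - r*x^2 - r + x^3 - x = r^3 - 3*r + x^3 + x^2*(-r - 2) + x*(-r^2 + 2*r - 1) + 2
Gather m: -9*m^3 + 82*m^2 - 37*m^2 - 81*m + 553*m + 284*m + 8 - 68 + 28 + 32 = -9*m^3 + 45*m^2 + 756*m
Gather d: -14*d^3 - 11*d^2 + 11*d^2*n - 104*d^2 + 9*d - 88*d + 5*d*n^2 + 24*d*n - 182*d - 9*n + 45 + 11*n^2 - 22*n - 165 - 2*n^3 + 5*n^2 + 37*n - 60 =-14*d^3 + d^2*(11*n - 115) + d*(5*n^2 + 24*n - 261) - 2*n^3 + 16*n^2 + 6*n - 180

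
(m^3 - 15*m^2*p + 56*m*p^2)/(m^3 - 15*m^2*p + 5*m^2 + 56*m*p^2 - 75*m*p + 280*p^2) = m/(m + 5)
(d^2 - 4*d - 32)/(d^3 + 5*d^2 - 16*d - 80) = (d - 8)/(d^2 + d - 20)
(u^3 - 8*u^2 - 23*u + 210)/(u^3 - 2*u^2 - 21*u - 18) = (u^2 - 2*u - 35)/(u^2 + 4*u + 3)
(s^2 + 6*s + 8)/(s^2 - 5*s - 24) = (s^2 + 6*s + 8)/(s^2 - 5*s - 24)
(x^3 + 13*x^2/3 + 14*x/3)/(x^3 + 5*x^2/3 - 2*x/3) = (3*x + 7)/(3*x - 1)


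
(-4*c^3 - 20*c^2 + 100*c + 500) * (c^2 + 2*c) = -4*c^5 - 28*c^4 + 60*c^3 + 700*c^2 + 1000*c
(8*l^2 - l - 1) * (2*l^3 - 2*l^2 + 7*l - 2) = 16*l^5 - 18*l^4 + 56*l^3 - 21*l^2 - 5*l + 2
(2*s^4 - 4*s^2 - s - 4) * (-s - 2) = -2*s^5 - 4*s^4 + 4*s^3 + 9*s^2 + 6*s + 8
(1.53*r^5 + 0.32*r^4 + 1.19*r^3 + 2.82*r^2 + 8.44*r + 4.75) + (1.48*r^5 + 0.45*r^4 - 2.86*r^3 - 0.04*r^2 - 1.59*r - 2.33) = 3.01*r^5 + 0.77*r^4 - 1.67*r^3 + 2.78*r^2 + 6.85*r + 2.42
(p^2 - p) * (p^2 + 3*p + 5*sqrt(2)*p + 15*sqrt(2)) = p^4 + 2*p^3 + 5*sqrt(2)*p^3 - 3*p^2 + 10*sqrt(2)*p^2 - 15*sqrt(2)*p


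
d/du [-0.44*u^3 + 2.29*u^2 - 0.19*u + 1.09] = -1.32*u^2 + 4.58*u - 0.19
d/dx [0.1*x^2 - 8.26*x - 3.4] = 0.2*x - 8.26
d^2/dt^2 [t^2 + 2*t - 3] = 2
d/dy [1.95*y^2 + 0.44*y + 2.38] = 3.9*y + 0.44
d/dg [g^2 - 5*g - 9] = 2*g - 5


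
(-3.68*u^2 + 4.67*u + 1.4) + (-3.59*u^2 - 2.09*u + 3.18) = -7.27*u^2 + 2.58*u + 4.58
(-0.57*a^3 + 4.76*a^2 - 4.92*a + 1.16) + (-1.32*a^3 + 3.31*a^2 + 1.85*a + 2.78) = -1.89*a^3 + 8.07*a^2 - 3.07*a + 3.94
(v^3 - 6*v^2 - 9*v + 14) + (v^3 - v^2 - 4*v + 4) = 2*v^3 - 7*v^2 - 13*v + 18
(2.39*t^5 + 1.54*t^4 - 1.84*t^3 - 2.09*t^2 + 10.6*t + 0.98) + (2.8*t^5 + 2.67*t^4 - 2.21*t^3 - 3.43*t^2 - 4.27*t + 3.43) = 5.19*t^5 + 4.21*t^4 - 4.05*t^3 - 5.52*t^2 + 6.33*t + 4.41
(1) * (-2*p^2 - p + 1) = -2*p^2 - p + 1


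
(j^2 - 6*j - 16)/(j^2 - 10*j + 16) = (j + 2)/(j - 2)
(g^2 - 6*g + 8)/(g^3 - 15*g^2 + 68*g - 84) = (g - 4)/(g^2 - 13*g + 42)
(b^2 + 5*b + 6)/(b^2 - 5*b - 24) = (b + 2)/(b - 8)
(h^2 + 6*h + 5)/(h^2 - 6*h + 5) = (h^2 + 6*h + 5)/(h^2 - 6*h + 5)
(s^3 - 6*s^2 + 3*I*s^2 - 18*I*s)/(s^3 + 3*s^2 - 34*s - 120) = s*(s + 3*I)/(s^2 + 9*s + 20)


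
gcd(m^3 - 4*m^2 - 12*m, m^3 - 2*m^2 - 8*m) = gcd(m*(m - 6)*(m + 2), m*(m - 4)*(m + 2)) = m^2 + 2*m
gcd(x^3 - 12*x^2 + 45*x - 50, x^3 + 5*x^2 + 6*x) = 1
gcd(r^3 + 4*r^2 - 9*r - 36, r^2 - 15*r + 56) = 1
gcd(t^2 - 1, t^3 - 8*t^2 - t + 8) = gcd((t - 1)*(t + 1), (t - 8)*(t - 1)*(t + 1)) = t^2 - 1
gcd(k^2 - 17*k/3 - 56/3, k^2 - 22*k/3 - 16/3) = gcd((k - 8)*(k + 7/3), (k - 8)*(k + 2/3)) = k - 8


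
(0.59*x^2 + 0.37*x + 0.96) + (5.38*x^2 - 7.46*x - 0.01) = 5.97*x^2 - 7.09*x + 0.95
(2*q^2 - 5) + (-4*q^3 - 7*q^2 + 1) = -4*q^3 - 5*q^2 - 4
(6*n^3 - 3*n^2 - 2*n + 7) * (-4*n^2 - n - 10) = -24*n^5 + 6*n^4 - 49*n^3 + 4*n^2 + 13*n - 70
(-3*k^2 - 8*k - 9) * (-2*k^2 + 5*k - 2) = 6*k^4 + k^3 - 16*k^2 - 29*k + 18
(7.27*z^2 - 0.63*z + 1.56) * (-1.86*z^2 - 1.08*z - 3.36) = -13.5222*z^4 - 6.6798*z^3 - 26.6484*z^2 + 0.432*z - 5.2416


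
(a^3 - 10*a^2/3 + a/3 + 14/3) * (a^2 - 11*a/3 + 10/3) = a^5 - 7*a^4 + 143*a^3/9 - 23*a^2/3 - 16*a + 140/9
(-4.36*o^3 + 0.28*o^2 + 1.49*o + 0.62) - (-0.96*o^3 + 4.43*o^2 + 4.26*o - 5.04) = -3.4*o^3 - 4.15*o^2 - 2.77*o + 5.66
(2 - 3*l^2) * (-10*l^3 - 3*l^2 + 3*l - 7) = 30*l^5 + 9*l^4 - 29*l^3 + 15*l^2 + 6*l - 14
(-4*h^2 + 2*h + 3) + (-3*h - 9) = -4*h^2 - h - 6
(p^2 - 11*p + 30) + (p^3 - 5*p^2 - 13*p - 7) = p^3 - 4*p^2 - 24*p + 23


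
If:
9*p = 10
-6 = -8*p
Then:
No Solution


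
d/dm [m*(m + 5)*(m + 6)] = 3*m^2 + 22*m + 30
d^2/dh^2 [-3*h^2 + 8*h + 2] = -6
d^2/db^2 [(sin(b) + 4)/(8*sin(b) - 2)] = 17*(-4*sin(b)^2 - sin(b) + 8)/(2*(4*sin(b) - 1)^3)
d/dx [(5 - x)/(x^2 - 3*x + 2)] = (-x^2 + 3*x + (x - 5)*(2*x - 3) - 2)/(x^2 - 3*x + 2)^2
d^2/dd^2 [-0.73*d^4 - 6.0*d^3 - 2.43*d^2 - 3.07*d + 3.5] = -8.76*d^2 - 36.0*d - 4.86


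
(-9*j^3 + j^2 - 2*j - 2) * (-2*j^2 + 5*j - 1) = 18*j^5 - 47*j^4 + 18*j^3 - 7*j^2 - 8*j + 2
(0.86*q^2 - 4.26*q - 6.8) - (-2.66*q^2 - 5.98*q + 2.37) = 3.52*q^2 + 1.72*q - 9.17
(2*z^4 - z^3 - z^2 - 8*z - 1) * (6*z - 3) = 12*z^5 - 12*z^4 - 3*z^3 - 45*z^2 + 18*z + 3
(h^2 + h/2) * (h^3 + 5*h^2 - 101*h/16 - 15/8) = h^5 + 11*h^4/2 - 61*h^3/16 - 161*h^2/32 - 15*h/16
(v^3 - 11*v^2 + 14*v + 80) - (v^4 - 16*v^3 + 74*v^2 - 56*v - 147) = -v^4 + 17*v^3 - 85*v^2 + 70*v + 227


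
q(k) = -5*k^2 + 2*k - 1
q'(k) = 2 - 10*k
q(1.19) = -5.70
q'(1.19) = -9.90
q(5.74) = -154.26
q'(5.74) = -55.40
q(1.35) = -7.41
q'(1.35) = -11.50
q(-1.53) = -15.76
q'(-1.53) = 17.30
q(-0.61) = -4.08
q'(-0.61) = 8.10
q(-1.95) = -23.91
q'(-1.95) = 21.50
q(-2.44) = -35.65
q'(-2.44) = 26.40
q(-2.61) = -40.28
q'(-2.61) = 28.10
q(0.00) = -1.00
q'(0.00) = 2.00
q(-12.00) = -745.00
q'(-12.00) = 122.00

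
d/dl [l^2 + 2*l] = 2*l + 2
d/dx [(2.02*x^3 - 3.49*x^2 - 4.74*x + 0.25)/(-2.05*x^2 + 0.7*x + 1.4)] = (-4.141*x^4 + 2.828*x^3 - 3.676*x^2 - 8.747*x - 6.811)/(4.2025*x^4 - 2.87*x^3 - 5.25*x^2 + 1.96*x + 1.96)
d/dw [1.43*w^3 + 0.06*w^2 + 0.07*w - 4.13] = 4.29*w^2 + 0.12*w + 0.07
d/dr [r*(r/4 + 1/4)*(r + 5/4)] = 3*r^2/4 + 9*r/8 + 5/16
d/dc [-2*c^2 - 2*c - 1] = -4*c - 2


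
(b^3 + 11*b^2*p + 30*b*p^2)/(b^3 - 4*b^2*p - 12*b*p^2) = (-b^2 - 11*b*p - 30*p^2)/(-b^2 + 4*b*p + 12*p^2)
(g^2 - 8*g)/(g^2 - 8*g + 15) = g*(g - 8)/(g^2 - 8*g + 15)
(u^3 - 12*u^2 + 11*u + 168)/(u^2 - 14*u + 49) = (u^2 - 5*u - 24)/(u - 7)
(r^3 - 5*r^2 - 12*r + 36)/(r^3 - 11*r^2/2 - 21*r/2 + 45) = 2*(r - 2)/(2*r - 5)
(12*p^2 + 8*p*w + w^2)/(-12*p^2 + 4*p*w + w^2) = (-2*p - w)/(2*p - w)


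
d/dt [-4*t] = -4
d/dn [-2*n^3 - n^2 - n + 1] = -6*n^2 - 2*n - 1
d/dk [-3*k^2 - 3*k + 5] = -6*k - 3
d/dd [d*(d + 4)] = 2*d + 4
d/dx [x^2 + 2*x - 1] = 2*x + 2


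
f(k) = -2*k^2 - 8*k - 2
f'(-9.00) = 28.00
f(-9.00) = -92.00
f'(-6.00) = 16.00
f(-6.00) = -26.00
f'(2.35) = -17.40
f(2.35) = -31.84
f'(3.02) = -20.08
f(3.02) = -44.40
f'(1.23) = -12.92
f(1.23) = -14.87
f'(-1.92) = -0.32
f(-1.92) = 5.99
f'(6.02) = -32.08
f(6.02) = -122.64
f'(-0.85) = -4.60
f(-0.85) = 3.36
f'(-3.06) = 4.24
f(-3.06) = 3.75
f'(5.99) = -31.96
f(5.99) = -121.68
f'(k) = -4*k - 8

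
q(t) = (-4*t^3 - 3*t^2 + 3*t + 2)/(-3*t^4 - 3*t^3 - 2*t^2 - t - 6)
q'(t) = (-12*t^2 - 6*t + 3)/(-3*t^4 - 3*t^3 - 2*t^2 - t - 6) + (-4*t^3 - 3*t^2 + 3*t + 2)*(12*t^3 + 9*t^2 + 4*t + 1)/(-3*t^4 - 3*t^3 - 2*t^2 - t - 6)^2 = (-12*t^6 - 18*t^5 + 26*t^4 + 50*t^3 + 99*t^2 + 44*t - 16)/(9*t^8 + 18*t^7 + 21*t^6 + 18*t^5 + 46*t^4 + 40*t^3 + 25*t^2 + 12*t + 36)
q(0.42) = -0.34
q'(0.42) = 0.48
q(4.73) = 0.25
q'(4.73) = -0.04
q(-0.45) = -0.07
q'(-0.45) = -0.56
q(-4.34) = -0.30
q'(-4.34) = -0.06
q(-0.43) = -0.08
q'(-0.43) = -0.58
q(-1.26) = -0.15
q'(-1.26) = 0.67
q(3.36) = 0.33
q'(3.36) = -0.07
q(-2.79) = -0.42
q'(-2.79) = -0.08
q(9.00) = 0.14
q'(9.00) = -0.01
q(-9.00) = -0.15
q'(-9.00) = -0.02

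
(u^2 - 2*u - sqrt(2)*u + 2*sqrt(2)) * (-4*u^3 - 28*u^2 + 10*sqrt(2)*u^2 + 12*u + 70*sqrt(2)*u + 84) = -4*u^5 - 20*u^4 + 14*sqrt(2)*u^4 + 48*u^3 + 70*sqrt(2)*u^3 - 208*sqrt(2)*u^2 - 40*u^2 - 60*sqrt(2)*u + 112*u + 168*sqrt(2)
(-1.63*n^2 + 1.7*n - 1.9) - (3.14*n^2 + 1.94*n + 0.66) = -4.77*n^2 - 0.24*n - 2.56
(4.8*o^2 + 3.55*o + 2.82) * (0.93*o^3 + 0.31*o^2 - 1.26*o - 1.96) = 4.464*o^5 + 4.7895*o^4 - 2.3249*o^3 - 13.0068*o^2 - 10.5112*o - 5.5272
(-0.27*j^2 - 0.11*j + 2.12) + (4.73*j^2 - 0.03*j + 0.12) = 4.46*j^2 - 0.14*j + 2.24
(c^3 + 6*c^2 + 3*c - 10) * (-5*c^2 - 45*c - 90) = -5*c^5 - 75*c^4 - 375*c^3 - 625*c^2 + 180*c + 900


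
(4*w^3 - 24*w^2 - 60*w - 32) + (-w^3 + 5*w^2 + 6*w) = 3*w^3 - 19*w^2 - 54*w - 32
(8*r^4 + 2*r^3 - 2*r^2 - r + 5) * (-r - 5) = -8*r^5 - 42*r^4 - 8*r^3 + 11*r^2 - 25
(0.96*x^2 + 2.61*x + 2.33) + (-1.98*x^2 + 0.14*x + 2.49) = -1.02*x^2 + 2.75*x + 4.82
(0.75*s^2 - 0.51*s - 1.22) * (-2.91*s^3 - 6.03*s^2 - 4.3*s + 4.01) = -2.1825*s^5 - 3.0384*s^4 + 3.4005*s^3 + 12.5571*s^2 + 3.2009*s - 4.8922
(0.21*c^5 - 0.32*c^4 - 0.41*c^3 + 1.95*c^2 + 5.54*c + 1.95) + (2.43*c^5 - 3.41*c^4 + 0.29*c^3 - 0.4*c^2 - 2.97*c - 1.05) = 2.64*c^5 - 3.73*c^4 - 0.12*c^3 + 1.55*c^2 + 2.57*c + 0.9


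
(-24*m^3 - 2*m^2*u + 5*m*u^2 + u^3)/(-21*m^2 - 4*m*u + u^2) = (-8*m^2 + 2*m*u + u^2)/(-7*m + u)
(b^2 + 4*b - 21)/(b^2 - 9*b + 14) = (b^2 + 4*b - 21)/(b^2 - 9*b + 14)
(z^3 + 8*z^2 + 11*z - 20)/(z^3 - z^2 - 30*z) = (z^2 + 3*z - 4)/(z*(z - 6))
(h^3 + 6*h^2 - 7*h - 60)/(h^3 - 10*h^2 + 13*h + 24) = (h^2 + 9*h + 20)/(h^2 - 7*h - 8)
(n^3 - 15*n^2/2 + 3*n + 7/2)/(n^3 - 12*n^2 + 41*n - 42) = (2*n^2 - n - 1)/(2*(n^2 - 5*n + 6))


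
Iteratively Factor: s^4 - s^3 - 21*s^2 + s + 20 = (s - 5)*(s^3 + 4*s^2 - s - 4) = (s - 5)*(s - 1)*(s^2 + 5*s + 4) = (s - 5)*(s - 1)*(s + 4)*(s + 1)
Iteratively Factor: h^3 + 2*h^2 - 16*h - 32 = (h + 4)*(h^2 - 2*h - 8) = (h - 4)*(h + 4)*(h + 2)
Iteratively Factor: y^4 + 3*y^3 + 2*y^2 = (y)*(y^3 + 3*y^2 + 2*y) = y*(y + 1)*(y^2 + 2*y) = y*(y + 1)*(y + 2)*(y)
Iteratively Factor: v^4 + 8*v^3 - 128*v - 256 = (v + 4)*(v^3 + 4*v^2 - 16*v - 64) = (v - 4)*(v + 4)*(v^2 + 8*v + 16) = (v - 4)*(v + 4)^2*(v + 4)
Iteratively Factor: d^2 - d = (d - 1)*(d)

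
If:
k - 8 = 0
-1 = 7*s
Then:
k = 8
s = -1/7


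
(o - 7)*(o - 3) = o^2 - 10*o + 21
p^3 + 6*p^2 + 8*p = p*(p + 2)*(p + 4)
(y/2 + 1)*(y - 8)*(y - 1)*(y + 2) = y^4/2 - 5*y^3/2 - 12*y^2 - 2*y + 16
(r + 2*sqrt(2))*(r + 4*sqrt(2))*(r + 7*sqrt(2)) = r^3 + 13*sqrt(2)*r^2 + 100*r + 112*sqrt(2)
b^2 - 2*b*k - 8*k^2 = (b - 4*k)*(b + 2*k)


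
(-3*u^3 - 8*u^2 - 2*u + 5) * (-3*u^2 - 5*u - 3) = 9*u^5 + 39*u^4 + 55*u^3 + 19*u^2 - 19*u - 15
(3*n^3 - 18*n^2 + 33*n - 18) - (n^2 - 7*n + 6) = 3*n^3 - 19*n^2 + 40*n - 24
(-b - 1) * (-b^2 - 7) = b^3 + b^2 + 7*b + 7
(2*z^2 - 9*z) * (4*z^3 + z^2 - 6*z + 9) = 8*z^5 - 34*z^4 - 21*z^3 + 72*z^2 - 81*z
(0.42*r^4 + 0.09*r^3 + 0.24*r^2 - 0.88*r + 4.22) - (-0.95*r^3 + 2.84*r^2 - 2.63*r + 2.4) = 0.42*r^4 + 1.04*r^3 - 2.6*r^2 + 1.75*r + 1.82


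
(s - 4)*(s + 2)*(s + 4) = s^3 + 2*s^2 - 16*s - 32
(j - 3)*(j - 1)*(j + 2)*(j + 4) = j^4 + 2*j^3 - 13*j^2 - 14*j + 24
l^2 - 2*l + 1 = (l - 1)^2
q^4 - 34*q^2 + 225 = (q - 5)*(q - 3)*(q + 3)*(q + 5)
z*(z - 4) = z^2 - 4*z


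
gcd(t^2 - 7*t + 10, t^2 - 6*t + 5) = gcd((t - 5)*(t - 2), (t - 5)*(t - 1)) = t - 5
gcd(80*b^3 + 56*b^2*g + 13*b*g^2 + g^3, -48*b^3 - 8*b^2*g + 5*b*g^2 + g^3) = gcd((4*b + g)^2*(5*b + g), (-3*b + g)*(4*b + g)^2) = 16*b^2 + 8*b*g + g^2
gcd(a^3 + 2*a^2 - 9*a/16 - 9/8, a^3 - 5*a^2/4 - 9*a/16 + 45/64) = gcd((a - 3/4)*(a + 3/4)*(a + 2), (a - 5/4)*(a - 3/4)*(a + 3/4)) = a^2 - 9/16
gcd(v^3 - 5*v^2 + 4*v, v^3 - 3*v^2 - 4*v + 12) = 1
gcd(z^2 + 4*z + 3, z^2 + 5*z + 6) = z + 3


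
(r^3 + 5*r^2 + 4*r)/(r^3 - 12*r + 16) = r*(r + 1)/(r^2 - 4*r + 4)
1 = 1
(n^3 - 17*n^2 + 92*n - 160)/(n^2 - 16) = (n^2 - 13*n + 40)/(n + 4)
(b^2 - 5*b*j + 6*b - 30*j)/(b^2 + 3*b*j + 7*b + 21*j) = (b^2 - 5*b*j + 6*b - 30*j)/(b^2 + 3*b*j + 7*b + 21*j)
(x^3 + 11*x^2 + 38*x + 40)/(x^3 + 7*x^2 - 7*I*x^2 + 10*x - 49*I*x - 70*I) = (x + 4)/(x - 7*I)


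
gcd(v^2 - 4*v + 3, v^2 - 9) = v - 3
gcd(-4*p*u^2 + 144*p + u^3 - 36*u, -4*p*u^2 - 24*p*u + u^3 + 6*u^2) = 4*p*u + 24*p - u^2 - 6*u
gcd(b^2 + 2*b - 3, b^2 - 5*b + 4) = b - 1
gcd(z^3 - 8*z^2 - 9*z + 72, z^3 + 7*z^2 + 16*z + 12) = z + 3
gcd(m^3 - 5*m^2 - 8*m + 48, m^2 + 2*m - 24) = m - 4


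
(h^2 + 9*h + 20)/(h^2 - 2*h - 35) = (h + 4)/(h - 7)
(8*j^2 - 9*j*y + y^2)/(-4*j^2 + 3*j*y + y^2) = (-8*j + y)/(4*j + y)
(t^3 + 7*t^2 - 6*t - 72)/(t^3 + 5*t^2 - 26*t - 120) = (t - 3)/(t - 5)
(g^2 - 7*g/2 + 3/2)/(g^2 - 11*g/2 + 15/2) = (2*g - 1)/(2*g - 5)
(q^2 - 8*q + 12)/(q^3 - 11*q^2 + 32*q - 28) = (q - 6)/(q^2 - 9*q + 14)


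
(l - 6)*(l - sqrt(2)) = l^2 - 6*l - sqrt(2)*l + 6*sqrt(2)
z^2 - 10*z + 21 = (z - 7)*(z - 3)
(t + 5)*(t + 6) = t^2 + 11*t + 30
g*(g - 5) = g^2 - 5*g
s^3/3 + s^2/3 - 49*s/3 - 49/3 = (s/3 + 1/3)*(s - 7)*(s + 7)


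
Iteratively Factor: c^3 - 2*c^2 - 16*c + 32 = (c + 4)*(c^2 - 6*c + 8) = (c - 2)*(c + 4)*(c - 4)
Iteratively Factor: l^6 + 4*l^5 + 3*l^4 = (l)*(l^5 + 4*l^4 + 3*l^3) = l^2*(l^4 + 4*l^3 + 3*l^2) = l^2*(l + 1)*(l^3 + 3*l^2) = l^3*(l + 1)*(l^2 + 3*l) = l^3*(l + 1)*(l + 3)*(l)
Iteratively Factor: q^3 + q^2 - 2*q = (q + 2)*(q^2 - q) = q*(q + 2)*(q - 1)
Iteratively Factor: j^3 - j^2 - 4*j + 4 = (j - 2)*(j^2 + j - 2) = (j - 2)*(j - 1)*(j + 2)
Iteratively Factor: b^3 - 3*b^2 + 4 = (b - 2)*(b^2 - b - 2) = (b - 2)*(b + 1)*(b - 2)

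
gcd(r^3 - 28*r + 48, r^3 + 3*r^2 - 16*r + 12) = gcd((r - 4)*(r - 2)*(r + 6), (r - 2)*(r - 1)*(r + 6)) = r^2 + 4*r - 12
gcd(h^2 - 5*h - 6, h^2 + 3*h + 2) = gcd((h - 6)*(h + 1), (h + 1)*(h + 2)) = h + 1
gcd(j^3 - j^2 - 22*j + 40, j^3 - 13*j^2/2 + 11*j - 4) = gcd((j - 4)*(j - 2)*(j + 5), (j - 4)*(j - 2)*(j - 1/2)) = j^2 - 6*j + 8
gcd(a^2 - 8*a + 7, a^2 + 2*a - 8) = 1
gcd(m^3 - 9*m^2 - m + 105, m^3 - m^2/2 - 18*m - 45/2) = m^2 - 2*m - 15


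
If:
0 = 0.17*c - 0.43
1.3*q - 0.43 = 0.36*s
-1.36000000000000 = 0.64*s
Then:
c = 2.53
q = -0.26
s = -2.12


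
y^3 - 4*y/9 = y*(y - 2/3)*(y + 2/3)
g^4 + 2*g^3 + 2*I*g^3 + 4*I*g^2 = g^2*(g + 2)*(g + 2*I)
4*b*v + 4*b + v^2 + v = (4*b + v)*(v + 1)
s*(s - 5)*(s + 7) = s^3 + 2*s^2 - 35*s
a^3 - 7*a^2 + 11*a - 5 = (a - 5)*(a - 1)^2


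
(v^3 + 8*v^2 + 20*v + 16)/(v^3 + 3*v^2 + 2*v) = (v^2 + 6*v + 8)/(v*(v + 1))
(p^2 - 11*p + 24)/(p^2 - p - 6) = (p - 8)/(p + 2)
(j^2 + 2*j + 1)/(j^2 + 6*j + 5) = (j + 1)/(j + 5)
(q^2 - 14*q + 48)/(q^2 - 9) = (q^2 - 14*q + 48)/(q^2 - 9)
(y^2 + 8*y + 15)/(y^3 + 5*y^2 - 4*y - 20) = (y + 3)/(y^2 - 4)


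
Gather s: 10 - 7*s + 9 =19 - 7*s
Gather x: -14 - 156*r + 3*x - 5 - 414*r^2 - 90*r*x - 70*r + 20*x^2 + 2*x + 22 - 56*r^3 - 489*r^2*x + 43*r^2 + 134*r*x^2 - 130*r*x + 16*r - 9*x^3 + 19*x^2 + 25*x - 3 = -56*r^3 - 371*r^2 - 210*r - 9*x^3 + x^2*(134*r + 39) + x*(-489*r^2 - 220*r + 30)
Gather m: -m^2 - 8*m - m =-m^2 - 9*m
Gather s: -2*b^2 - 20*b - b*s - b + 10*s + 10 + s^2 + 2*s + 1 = -2*b^2 - 21*b + s^2 + s*(12 - b) + 11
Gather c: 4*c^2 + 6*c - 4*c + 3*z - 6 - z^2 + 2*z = 4*c^2 + 2*c - z^2 + 5*z - 6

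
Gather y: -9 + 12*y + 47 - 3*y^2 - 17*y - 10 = -3*y^2 - 5*y + 28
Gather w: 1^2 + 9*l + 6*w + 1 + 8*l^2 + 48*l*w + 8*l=8*l^2 + 17*l + w*(48*l + 6) + 2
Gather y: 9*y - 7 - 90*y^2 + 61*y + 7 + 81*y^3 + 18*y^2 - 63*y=81*y^3 - 72*y^2 + 7*y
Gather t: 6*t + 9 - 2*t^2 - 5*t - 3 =-2*t^2 + t + 6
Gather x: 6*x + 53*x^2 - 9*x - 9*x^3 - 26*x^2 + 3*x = -9*x^3 + 27*x^2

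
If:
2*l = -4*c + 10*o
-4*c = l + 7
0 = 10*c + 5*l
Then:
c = -7/2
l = 7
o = 0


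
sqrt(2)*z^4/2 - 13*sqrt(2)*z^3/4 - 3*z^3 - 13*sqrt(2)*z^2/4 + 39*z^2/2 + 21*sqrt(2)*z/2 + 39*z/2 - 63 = (z - 7)*(z - 3/2)*(z - 3*sqrt(2))*(sqrt(2)*z/2 + sqrt(2))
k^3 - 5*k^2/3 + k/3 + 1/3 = (k - 1)^2*(k + 1/3)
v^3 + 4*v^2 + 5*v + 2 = (v + 1)^2*(v + 2)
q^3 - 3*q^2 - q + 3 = (q - 3)*(q - 1)*(q + 1)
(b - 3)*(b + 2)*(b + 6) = b^3 + 5*b^2 - 12*b - 36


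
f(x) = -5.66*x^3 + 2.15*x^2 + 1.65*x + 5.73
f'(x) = -16.98*x^2 + 4.3*x + 1.65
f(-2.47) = 100.06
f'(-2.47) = -112.56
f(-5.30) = 900.02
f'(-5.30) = -498.11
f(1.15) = 1.86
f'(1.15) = -15.86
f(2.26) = -44.89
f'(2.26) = -75.36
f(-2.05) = 60.14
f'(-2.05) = -78.52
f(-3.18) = 204.24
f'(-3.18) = -183.73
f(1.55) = -7.62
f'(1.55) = -32.48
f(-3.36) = 239.16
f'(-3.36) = -204.50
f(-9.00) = 4291.17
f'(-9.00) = -1412.43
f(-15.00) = 19567.23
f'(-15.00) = -3883.35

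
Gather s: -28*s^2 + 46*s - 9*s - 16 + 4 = -28*s^2 + 37*s - 12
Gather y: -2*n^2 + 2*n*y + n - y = -2*n^2 + n + y*(2*n - 1)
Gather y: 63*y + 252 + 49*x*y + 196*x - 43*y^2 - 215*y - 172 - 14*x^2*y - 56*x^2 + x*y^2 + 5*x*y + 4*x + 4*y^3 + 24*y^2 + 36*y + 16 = -56*x^2 + 200*x + 4*y^3 + y^2*(x - 19) + y*(-14*x^2 + 54*x - 116) + 96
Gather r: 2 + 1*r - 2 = r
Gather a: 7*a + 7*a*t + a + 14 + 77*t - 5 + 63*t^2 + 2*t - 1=a*(7*t + 8) + 63*t^2 + 79*t + 8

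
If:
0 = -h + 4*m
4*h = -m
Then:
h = 0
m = 0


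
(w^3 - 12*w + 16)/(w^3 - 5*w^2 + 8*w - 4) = (w + 4)/(w - 1)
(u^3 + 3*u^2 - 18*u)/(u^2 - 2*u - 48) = u*(u - 3)/(u - 8)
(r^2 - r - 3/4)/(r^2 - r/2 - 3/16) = 4*(-4*r^2 + 4*r + 3)/(-16*r^2 + 8*r + 3)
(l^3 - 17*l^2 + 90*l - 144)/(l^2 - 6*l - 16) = (l^2 - 9*l + 18)/(l + 2)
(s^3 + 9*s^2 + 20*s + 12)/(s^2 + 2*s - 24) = (s^2 + 3*s + 2)/(s - 4)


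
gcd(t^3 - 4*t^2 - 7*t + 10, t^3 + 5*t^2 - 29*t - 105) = t - 5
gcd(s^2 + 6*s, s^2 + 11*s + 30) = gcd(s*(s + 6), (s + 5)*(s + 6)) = s + 6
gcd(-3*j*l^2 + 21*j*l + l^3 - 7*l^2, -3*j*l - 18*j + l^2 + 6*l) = 3*j - l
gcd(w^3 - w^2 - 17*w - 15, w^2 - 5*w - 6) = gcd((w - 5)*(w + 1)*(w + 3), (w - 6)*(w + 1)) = w + 1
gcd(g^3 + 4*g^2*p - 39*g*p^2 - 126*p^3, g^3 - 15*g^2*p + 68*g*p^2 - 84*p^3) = -g + 6*p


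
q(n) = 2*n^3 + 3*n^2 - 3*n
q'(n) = 6*n^2 + 6*n - 3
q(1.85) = 17.38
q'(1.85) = 28.64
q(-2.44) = -3.87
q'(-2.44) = 18.08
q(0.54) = -0.43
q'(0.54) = 1.99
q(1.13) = 3.33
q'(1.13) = 11.44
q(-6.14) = -331.43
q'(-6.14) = 186.36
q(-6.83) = -476.79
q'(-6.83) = 235.91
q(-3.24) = -26.81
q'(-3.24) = 40.55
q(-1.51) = 4.48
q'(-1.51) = 1.62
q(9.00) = 1674.00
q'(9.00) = 537.00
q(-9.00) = -1188.00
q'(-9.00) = 429.00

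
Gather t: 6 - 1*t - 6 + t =0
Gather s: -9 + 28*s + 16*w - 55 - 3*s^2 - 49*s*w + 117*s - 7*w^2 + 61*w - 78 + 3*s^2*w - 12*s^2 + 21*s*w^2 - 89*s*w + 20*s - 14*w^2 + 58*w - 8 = s^2*(3*w - 15) + s*(21*w^2 - 138*w + 165) - 21*w^2 + 135*w - 150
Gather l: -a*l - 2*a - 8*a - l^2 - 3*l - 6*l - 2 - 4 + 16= -10*a - l^2 + l*(-a - 9) + 10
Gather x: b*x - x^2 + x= -x^2 + x*(b + 1)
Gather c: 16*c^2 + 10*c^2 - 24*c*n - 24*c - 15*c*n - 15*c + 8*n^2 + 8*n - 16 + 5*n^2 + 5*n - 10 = 26*c^2 + c*(-39*n - 39) + 13*n^2 + 13*n - 26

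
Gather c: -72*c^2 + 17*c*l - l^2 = -72*c^2 + 17*c*l - l^2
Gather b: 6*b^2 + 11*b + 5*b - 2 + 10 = 6*b^2 + 16*b + 8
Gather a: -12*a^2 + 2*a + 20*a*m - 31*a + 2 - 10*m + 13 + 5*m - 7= -12*a^2 + a*(20*m - 29) - 5*m + 8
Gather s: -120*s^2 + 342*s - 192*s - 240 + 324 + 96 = -120*s^2 + 150*s + 180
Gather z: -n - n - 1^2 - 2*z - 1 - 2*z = -2*n - 4*z - 2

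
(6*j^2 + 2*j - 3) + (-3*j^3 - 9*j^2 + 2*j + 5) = -3*j^3 - 3*j^2 + 4*j + 2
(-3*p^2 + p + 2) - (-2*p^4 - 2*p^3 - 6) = 2*p^4 + 2*p^3 - 3*p^2 + p + 8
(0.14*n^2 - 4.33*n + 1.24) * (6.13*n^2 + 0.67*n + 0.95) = 0.8582*n^4 - 26.4491*n^3 + 4.8331*n^2 - 3.2827*n + 1.178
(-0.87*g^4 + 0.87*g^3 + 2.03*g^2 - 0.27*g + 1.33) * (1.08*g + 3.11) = -0.9396*g^5 - 1.7661*g^4 + 4.8981*g^3 + 6.0217*g^2 + 0.5967*g + 4.1363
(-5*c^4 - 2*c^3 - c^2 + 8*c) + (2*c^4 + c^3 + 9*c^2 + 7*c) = -3*c^4 - c^3 + 8*c^2 + 15*c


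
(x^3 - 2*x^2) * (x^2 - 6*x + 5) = x^5 - 8*x^4 + 17*x^3 - 10*x^2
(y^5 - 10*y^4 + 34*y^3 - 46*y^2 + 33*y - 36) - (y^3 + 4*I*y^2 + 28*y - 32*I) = y^5 - 10*y^4 + 33*y^3 - 46*y^2 - 4*I*y^2 + 5*y - 36 + 32*I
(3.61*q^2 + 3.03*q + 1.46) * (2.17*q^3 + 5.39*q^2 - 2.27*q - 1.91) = 7.8337*q^5 + 26.033*q^4 + 11.3052*q^3 - 5.9038*q^2 - 9.1015*q - 2.7886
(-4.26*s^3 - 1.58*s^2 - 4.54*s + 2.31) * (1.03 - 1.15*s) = 4.899*s^4 - 2.5708*s^3 + 3.5936*s^2 - 7.3327*s + 2.3793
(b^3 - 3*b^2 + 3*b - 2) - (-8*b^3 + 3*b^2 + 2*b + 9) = 9*b^3 - 6*b^2 + b - 11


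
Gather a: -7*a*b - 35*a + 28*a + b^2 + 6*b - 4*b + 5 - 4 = a*(-7*b - 7) + b^2 + 2*b + 1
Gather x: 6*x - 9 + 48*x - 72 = 54*x - 81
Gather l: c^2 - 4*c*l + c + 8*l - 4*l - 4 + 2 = c^2 + c + l*(4 - 4*c) - 2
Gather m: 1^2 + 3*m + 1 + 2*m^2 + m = 2*m^2 + 4*m + 2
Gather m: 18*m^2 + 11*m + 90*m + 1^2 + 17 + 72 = 18*m^2 + 101*m + 90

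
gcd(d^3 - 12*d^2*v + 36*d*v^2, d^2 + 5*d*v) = d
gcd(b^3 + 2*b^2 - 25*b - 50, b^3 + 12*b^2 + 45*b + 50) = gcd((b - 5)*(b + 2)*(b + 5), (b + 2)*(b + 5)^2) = b^2 + 7*b + 10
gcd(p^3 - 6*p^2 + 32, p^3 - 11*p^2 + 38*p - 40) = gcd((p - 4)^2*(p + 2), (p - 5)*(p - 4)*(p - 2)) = p - 4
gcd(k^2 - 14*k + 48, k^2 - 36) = k - 6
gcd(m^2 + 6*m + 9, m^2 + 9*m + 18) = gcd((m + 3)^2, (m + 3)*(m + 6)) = m + 3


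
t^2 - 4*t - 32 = (t - 8)*(t + 4)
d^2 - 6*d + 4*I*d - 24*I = (d - 6)*(d + 4*I)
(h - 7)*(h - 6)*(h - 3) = h^3 - 16*h^2 + 81*h - 126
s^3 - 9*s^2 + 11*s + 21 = (s - 7)*(s - 3)*(s + 1)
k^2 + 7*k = k*(k + 7)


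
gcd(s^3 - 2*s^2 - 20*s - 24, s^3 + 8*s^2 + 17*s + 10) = s + 2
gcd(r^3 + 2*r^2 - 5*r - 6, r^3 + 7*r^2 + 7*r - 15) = r + 3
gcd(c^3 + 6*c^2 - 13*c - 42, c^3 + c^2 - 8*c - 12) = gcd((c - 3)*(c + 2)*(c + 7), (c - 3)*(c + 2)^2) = c^2 - c - 6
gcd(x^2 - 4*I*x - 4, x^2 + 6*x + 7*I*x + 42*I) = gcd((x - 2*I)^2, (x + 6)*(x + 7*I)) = 1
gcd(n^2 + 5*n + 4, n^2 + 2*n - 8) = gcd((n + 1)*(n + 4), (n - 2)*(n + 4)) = n + 4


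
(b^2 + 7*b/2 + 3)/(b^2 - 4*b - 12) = (b + 3/2)/(b - 6)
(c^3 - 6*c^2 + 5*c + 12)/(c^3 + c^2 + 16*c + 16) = (c^2 - 7*c + 12)/(c^2 + 16)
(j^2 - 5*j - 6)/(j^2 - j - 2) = (j - 6)/(j - 2)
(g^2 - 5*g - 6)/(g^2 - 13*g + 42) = (g + 1)/(g - 7)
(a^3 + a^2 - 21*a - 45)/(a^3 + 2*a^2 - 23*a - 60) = (a + 3)/(a + 4)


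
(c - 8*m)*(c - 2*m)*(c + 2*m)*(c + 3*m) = c^4 - 5*c^3*m - 28*c^2*m^2 + 20*c*m^3 + 96*m^4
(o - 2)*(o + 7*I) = o^2 - 2*o + 7*I*o - 14*I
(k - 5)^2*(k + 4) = k^3 - 6*k^2 - 15*k + 100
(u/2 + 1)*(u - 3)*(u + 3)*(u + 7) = u^4/2 + 9*u^3/2 + 5*u^2/2 - 81*u/2 - 63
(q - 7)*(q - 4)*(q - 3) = q^3 - 14*q^2 + 61*q - 84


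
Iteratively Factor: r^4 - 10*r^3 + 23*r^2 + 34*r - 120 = (r - 5)*(r^3 - 5*r^2 - 2*r + 24) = (r - 5)*(r - 3)*(r^2 - 2*r - 8) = (r - 5)*(r - 4)*(r - 3)*(r + 2)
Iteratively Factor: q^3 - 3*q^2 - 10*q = (q)*(q^2 - 3*q - 10) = q*(q + 2)*(q - 5)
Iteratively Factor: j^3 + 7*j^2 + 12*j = (j)*(j^2 + 7*j + 12) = j*(j + 3)*(j + 4)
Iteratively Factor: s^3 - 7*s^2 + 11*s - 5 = (s - 1)*(s^2 - 6*s + 5) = (s - 1)^2*(s - 5)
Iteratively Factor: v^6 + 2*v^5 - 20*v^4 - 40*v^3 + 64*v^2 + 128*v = (v + 4)*(v^5 - 2*v^4 - 12*v^3 + 8*v^2 + 32*v) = (v + 2)*(v + 4)*(v^4 - 4*v^3 - 4*v^2 + 16*v) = (v - 2)*(v + 2)*(v + 4)*(v^3 - 2*v^2 - 8*v) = (v - 4)*(v - 2)*(v + 2)*(v + 4)*(v^2 + 2*v) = (v - 4)*(v - 2)*(v + 2)^2*(v + 4)*(v)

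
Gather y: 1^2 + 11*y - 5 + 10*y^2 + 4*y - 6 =10*y^2 + 15*y - 10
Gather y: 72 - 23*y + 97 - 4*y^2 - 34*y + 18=-4*y^2 - 57*y + 187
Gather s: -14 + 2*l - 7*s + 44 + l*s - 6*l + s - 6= -4*l + s*(l - 6) + 24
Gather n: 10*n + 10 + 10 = 10*n + 20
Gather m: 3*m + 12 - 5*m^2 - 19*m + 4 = -5*m^2 - 16*m + 16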